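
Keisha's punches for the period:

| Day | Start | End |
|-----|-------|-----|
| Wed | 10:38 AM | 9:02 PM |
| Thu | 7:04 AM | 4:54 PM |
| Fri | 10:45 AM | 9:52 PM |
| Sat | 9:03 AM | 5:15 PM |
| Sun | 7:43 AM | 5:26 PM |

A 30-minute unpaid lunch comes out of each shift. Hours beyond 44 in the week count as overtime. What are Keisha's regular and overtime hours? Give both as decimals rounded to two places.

Regular 44.00 hours, overtime 2.77 hours

Wed: 10:38 AM–9:02 PM = 10 h 24 min; less 30 min break → 9 h 54 min
Thu: 7:04 AM–4:54 PM = 9 h 50 min; less 30 min break → 9 h 20 min
Fri: 10:45 AM–9:52 PM = 11 h 7 min; less 30 min break → 10 h 37 min
Sat: 9:03 AM–5:15 PM = 8 h 12 min; less 30 min break → 7 h 42 min
Sun: 7:43 AM–5:26 PM = 9 h 43 min; less 30 min break → 9 h 13 min
Total worked: 46 h 46 min = 46.77 h.
Threshold 44 h → overtime 2 h 46 min, regular 44 h 0 min.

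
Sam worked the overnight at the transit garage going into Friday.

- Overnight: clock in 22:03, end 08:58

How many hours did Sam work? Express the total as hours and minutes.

10 h 55 min

Overnight: 22:03 → midnight = 1 h 57 min; midnight → 08:58 = 8 h 58 min; span 10 h 55 min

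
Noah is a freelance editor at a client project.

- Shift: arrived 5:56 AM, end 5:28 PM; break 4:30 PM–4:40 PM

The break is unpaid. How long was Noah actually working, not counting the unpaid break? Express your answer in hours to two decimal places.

11.37 hours

Shift: 5:56 AM–5:28 PM = 11 h 32 min; less 10 min break → 11 h 22 min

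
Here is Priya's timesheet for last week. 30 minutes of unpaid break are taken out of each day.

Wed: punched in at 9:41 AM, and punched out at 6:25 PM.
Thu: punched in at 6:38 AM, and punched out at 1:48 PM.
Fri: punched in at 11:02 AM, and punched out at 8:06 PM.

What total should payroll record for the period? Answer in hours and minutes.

23 h 28 min

Wed: 9:41 AM–6:25 PM = 8 h 44 min; less 30 min break → 8 h 14 min
Thu: 6:38 AM–1:48 PM = 7 h 10 min; less 30 min break → 6 h 40 min
Fri: 11:02 AM–8:06 PM = 9 h 4 min; less 30 min break → 8 h 34 min
Total: 8 h 14 min + 6 h 40 min + 8 h 34 min = 23 h 28 min.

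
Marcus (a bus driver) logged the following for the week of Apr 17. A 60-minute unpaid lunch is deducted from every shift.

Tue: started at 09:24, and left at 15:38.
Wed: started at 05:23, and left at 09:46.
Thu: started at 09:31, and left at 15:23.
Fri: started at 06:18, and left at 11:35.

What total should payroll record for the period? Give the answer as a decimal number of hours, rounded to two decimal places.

17.77 hours

Tue: 09:24–15:38 = 6 h 14 min; less 60 min break → 5 h 14 min
Wed: 05:23–09:46 = 4 h 23 min; less 60 min break → 3 h 23 min
Thu: 09:31–15:23 = 5 h 52 min; less 60 min break → 4 h 52 min
Fri: 06:18–11:35 = 5 h 17 min; less 60 min break → 4 h 17 min
Total: 5 h 14 min + 3 h 23 min + 4 h 52 min + 4 h 17 min = 17 h 46 min.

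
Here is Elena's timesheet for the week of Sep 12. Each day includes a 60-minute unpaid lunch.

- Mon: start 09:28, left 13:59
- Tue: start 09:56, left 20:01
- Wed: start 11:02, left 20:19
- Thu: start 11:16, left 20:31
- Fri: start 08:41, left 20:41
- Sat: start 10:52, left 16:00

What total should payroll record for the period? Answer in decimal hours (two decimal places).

44.27 hours

Mon: 09:28–13:59 = 4 h 31 min; less 60 min break → 3 h 31 min
Tue: 09:56–20:01 = 10 h 5 min; less 60 min break → 9 h 5 min
Wed: 11:02–20:19 = 9 h 17 min; less 60 min break → 8 h 17 min
Thu: 11:16–20:31 = 9 h 15 min; less 60 min break → 8 h 15 min
Fri: 08:41–20:41 = 12 h 0 min; less 60 min break → 11 h 0 min
Sat: 10:52–16:00 = 5 h 8 min; less 60 min break → 4 h 8 min
Total: 3 h 31 min + 9 h 5 min + 8 h 17 min + 8 h 15 min + 11 h 0 min + 4 h 8 min = 44 h 16 min.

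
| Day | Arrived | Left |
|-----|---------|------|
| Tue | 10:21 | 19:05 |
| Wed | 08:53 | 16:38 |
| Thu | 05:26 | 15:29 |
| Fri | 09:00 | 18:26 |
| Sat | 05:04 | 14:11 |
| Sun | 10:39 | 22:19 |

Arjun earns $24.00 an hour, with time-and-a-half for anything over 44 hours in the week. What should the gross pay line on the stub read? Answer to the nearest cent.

Tue: 10:21–19:05 = 8 h 44 min
Wed: 08:53–16:38 = 7 h 45 min
Thu: 05:26–15:29 = 10 h 3 min
Fri: 09:00–18:26 = 9 h 26 min
Sat: 05:04–14:11 = 9 h 7 min
Sun: 10:39–22:19 = 11 h 40 min
Total worked: 56 h 45 min = 3405 min.
Regular 44 h 0 min = 2640 min at $24.00/h; overtime 12 h 45 min = 765 min at $36.00/h.
Pay = (2640 × $24.00 + 765 × $36.00) ÷ 60 = $1515.00.

$1515.00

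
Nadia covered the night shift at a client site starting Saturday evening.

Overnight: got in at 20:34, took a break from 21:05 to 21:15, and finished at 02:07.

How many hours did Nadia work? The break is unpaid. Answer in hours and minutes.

Overnight: 20:34 → midnight = 3 h 26 min; midnight → 02:07 = 2 h 7 min; span 5 h 33 min; less 10 min break → 5 h 23 min

5 h 23 min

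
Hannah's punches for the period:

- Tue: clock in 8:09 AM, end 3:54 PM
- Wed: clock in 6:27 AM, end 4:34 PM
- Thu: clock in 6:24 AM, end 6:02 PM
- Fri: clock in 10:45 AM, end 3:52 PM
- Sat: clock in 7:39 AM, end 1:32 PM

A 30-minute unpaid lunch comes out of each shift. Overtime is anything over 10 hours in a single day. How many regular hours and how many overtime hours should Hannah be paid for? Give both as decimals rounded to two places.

Regular 36.87 hours, overtime 1.13 hours

Tue: 8:09 AM–3:54 PM = 7 h 45 min; less 30 min break → 7 h 15 min
Wed: 6:27 AM–4:34 PM = 10 h 7 min; less 30 min break → 9 h 37 min
Thu: 6:24 AM–6:02 PM = 11 h 38 min; less 30 min break → 11 h 8 min
Fri: 10:45 AM–3:52 PM = 5 h 7 min; less 30 min break → 4 h 37 min
Sat: 7:39 AM–1:32 PM = 5 h 53 min; less 30 min break → 5 h 23 min
Tue reg 7 h 15 min / OT 0 h 0 min; Wed reg 9 h 37 min / OT 0 h 0 min; Thu reg 10 h 0 min / OT 1 h 8 min; Fri reg 4 h 37 min / OT 0 h 0 min; Sat reg 5 h 23 min / OT 0 h 0 min.
Totals: regular 36 h 52 min, overtime 1 h 8 min.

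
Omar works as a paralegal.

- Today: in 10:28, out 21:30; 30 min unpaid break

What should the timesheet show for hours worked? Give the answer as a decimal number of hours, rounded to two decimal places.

Today: 10:28–21:30 = 11 h 2 min; less 30 min break → 10 h 32 min

10.53 hours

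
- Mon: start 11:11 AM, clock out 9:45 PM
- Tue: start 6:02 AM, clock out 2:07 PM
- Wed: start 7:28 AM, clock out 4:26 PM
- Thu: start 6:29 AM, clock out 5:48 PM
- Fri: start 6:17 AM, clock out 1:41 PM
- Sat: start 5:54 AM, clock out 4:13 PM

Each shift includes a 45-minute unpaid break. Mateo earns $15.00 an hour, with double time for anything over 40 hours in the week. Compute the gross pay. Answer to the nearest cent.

$964.50

Mon: 11:11 AM–9:45 PM = 10 h 34 min; less 45 min break → 9 h 49 min
Tue: 6:02 AM–2:07 PM = 8 h 5 min; less 45 min break → 7 h 20 min
Wed: 7:28 AM–4:26 PM = 8 h 58 min; less 45 min break → 8 h 13 min
Thu: 6:29 AM–5:48 PM = 11 h 19 min; less 45 min break → 10 h 34 min
Fri: 6:17 AM–1:41 PM = 7 h 24 min; less 45 min break → 6 h 39 min
Sat: 5:54 AM–4:13 PM = 10 h 19 min; less 45 min break → 9 h 34 min
Total worked: 52 h 9 min = 3129 min.
Regular 40 h 0 min = 2400 min at $15.00/h; overtime 12 h 9 min = 729 min at $30.00/h.
Pay = (2400 × $15.00 + 729 × $30.00) ÷ 60 = $964.50.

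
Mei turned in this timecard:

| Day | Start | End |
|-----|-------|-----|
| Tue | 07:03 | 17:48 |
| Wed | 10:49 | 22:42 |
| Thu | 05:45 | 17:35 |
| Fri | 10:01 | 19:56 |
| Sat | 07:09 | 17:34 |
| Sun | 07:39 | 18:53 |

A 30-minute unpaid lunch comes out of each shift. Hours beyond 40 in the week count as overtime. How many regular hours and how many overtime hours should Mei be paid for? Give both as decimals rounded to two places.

Regular 40.00 hours, overtime 23.03 hours

Tue: 07:03–17:48 = 10 h 45 min; less 30 min break → 10 h 15 min
Wed: 10:49–22:42 = 11 h 53 min; less 30 min break → 11 h 23 min
Thu: 05:45–17:35 = 11 h 50 min; less 30 min break → 11 h 20 min
Fri: 10:01–19:56 = 9 h 55 min; less 30 min break → 9 h 25 min
Sat: 07:09–17:34 = 10 h 25 min; less 30 min break → 9 h 55 min
Sun: 07:39–18:53 = 11 h 14 min; less 30 min break → 10 h 44 min
Total worked: 63 h 2 min = 63.03 h.
Threshold 40 h → overtime 23 h 2 min, regular 40 h 0 min.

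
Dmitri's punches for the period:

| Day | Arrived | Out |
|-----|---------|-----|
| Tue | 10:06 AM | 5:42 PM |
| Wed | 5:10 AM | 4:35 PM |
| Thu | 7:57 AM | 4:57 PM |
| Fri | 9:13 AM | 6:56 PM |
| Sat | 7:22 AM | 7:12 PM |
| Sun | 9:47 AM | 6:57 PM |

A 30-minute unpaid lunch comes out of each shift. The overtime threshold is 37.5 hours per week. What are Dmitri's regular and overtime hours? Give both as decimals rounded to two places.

Regular 37.50 hours, overtime 18.23 hours

Tue: 10:06 AM–5:42 PM = 7 h 36 min; less 30 min break → 7 h 6 min
Wed: 5:10 AM–4:35 PM = 11 h 25 min; less 30 min break → 10 h 55 min
Thu: 7:57 AM–4:57 PM = 9 h 0 min; less 30 min break → 8 h 30 min
Fri: 9:13 AM–6:56 PM = 9 h 43 min; less 30 min break → 9 h 13 min
Sat: 7:22 AM–7:12 PM = 11 h 50 min; less 30 min break → 11 h 20 min
Sun: 9:47 AM–6:57 PM = 9 h 10 min; less 30 min break → 8 h 40 min
Total worked: 55 h 44 min = 55.73 h.
Threshold 37.5 h → overtime 18 h 14 min, regular 37 h 30 min.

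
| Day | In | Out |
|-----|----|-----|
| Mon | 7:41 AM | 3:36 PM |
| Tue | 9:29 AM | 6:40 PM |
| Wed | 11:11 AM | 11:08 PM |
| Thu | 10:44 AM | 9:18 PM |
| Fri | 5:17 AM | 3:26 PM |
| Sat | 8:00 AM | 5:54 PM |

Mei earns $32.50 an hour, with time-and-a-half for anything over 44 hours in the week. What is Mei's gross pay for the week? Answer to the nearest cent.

$2193.75

Mon: 7:41 AM–3:36 PM = 7 h 55 min
Tue: 9:29 AM–6:40 PM = 9 h 11 min
Wed: 11:11 AM–11:08 PM = 11 h 57 min
Thu: 10:44 AM–9:18 PM = 10 h 34 min
Fri: 5:17 AM–3:26 PM = 10 h 9 min
Sat: 8:00 AM–5:54 PM = 9 h 54 min
Total worked: 59 h 40 min = 3580 min.
Regular 44 h 0 min = 2640 min at $32.50/h; overtime 15 h 40 min = 940 min at $48.75/h.
Pay = (2640 × $32.50 + 940 × $48.75) ÷ 60 = $2193.75.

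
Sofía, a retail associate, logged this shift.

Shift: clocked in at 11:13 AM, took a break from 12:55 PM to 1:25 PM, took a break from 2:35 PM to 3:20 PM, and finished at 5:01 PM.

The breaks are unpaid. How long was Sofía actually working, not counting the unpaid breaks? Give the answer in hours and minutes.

4 h 33 min

Shift: 11:13 AM–5:01 PM = 5 h 48 min; less 75 min break → 4 h 33 min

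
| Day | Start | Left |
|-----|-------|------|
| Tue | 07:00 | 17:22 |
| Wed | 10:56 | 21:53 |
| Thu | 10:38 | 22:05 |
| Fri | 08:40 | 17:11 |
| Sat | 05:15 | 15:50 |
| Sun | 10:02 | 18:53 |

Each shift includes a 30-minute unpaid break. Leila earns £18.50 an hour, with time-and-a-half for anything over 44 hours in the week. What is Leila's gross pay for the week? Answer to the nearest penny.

£1194.64

Tue: 07:00–17:22 = 10 h 22 min; less 30 min break → 9 h 52 min
Wed: 10:56–21:53 = 10 h 57 min; less 30 min break → 10 h 27 min
Thu: 10:38–22:05 = 11 h 27 min; less 30 min break → 10 h 57 min
Fri: 08:40–17:11 = 8 h 31 min; less 30 min break → 8 h 1 min
Sat: 05:15–15:50 = 10 h 35 min; less 30 min break → 10 h 5 min
Sun: 10:02–18:53 = 8 h 51 min; less 30 min break → 8 h 21 min
Total worked: 57 h 43 min = 3463 min.
Regular 44 h 0 min = 2640 min at £18.50/h; overtime 13 h 43 min = 823 min at £27.75/h.
Pay = (2640 × £18.50 + 823 × £27.75) ÷ 60 = £1194.64.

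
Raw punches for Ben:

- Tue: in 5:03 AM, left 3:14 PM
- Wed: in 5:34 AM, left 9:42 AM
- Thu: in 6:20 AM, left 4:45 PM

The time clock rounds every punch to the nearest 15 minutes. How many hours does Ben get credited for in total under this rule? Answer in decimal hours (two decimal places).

Tue: in 5:03 AM→5:00 AM, out 3:14 PM→3:15 PM; 10 h 15 min
Wed: in 5:34 AM→5:30 AM, out 9:42 AM→9:45 AM; 4 h 15 min
Thu: in 6:20 AM→6:15 AM, out 4:45 PM→4:45 PM; 10 h 30 min
Total credited: 25 h 0 min.

25.00 hours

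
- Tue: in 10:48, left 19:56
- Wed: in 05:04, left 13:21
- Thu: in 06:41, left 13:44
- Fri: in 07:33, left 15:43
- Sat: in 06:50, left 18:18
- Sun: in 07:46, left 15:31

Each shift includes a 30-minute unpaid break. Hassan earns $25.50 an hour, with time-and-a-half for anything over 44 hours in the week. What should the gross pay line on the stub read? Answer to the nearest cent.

$1307.51

Tue: 10:48–19:56 = 9 h 8 min; less 30 min break → 8 h 38 min
Wed: 05:04–13:21 = 8 h 17 min; less 30 min break → 7 h 47 min
Thu: 06:41–13:44 = 7 h 3 min; less 30 min break → 6 h 33 min
Fri: 07:33–15:43 = 8 h 10 min; less 30 min break → 7 h 40 min
Sat: 06:50–18:18 = 11 h 28 min; less 30 min break → 10 h 58 min
Sun: 07:46–15:31 = 7 h 45 min; less 30 min break → 7 h 15 min
Total worked: 48 h 51 min = 2931 min.
Regular 44 h 0 min = 2640 min at $25.50/h; overtime 4 h 51 min = 291 min at $38.25/h.
Pay = (2640 × $25.50 + 291 × $38.25) ÷ 60 = $1307.51.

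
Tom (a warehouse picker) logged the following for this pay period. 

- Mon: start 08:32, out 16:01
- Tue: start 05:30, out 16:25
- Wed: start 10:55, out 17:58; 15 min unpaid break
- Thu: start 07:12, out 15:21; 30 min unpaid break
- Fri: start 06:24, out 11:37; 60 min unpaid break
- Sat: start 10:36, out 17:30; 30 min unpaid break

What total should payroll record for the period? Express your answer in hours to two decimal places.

43.47 hours

Mon: 08:32–16:01 = 7 h 29 min
Tue: 05:30–16:25 = 10 h 55 min
Wed: 10:55–17:58 = 7 h 3 min; less 15 min break → 6 h 48 min
Thu: 07:12–15:21 = 8 h 9 min; less 30 min break → 7 h 39 min
Fri: 06:24–11:37 = 5 h 13 min; less 60 min break → 4 h 13 min
Sat: 10:36–17:30 = 6 h 54 min; less 30 min break → 6 h 24 min
Total: 7 h 29 min + 10 h 55 min + 6 h 48 min + 7 h 39 min + 4 h 13 min + 6 h 24 min = 43 h 28 min.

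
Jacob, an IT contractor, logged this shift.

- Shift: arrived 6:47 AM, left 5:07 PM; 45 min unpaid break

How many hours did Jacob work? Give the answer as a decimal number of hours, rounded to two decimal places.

9.58 hours

Shift: 6:47 AM–5:07 PM = 10 h 20 min; less 45 min break → 9 h 35 min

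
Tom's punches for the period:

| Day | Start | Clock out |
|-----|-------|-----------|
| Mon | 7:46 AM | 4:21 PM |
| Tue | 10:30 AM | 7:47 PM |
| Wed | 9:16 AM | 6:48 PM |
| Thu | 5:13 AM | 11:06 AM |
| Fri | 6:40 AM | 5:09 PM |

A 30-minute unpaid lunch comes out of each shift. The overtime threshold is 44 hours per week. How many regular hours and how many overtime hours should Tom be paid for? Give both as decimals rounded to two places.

Regular 41.27 hours, overtime 0.00 hours

Mon: 7:46 AM–4:21 PM = 8 h 35 min; less 30 min break → 8 h 5 min
Tue: 10:30 AM–7:47 PM = 9 h 17 min; less 30 min break → 8 h 47 min
Wed: 9:16 AM–6:48 PM = 9 h 32 min; less 30 min break → 9 h 2 min
Thu: 5:13 AM–11:06 AM = 5 h 53 min; less 30 min break → 5 h 23 min
Fri: 6:40 AM–5:09 PM = 10 h 29 min; less 30 min break → 9 h 59 min
Total worked: 41 h 16 min = 41.27 h.
Threshold 44 h → overtime 0 h 0 min, regular 41 h 16 min.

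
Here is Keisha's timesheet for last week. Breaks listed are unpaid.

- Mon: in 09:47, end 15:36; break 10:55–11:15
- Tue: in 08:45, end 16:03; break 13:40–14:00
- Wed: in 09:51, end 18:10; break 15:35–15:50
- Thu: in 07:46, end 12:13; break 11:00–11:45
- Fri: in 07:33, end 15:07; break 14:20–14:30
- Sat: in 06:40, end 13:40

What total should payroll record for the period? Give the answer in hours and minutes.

Mon: 09:47–15:36 = 5 h 49 min; less 20 min break → 5 h 29 min
Tue: 08:45–16:03 = 7 h 18 min; less 20 min break → 6 h 58 min
Wed: 09:51–18:10 = 8 h 19 min; less 15 min break → 8 h 4 min
Thu: 07:46–12:13 = 4 h 27 min; less 45 min break → 3 h 42 min
Fri: 07:33–15:07 = 7 h 34 min; less 10 min break → 7 h 24 min
Sat: 06:40–13:40 = 7 h 0 min
Total: 5 h 29 min + 6 h 58 min + 8 h 4 min + 3 h 42 min + 7 h 24 min + 7 h 0 min = 38 h 37 min.

38 h 37 min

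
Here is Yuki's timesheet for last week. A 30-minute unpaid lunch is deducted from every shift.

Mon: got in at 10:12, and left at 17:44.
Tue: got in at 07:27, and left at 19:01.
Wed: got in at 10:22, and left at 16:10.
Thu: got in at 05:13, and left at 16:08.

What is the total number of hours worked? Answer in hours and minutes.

Mon: 10:12–17:44 = 7 h 32 min; less 30 min break → 7 h 2 min
Tue: 07:27–19:01 = 11 h 34 min; less 30 min break → 11 h 4 min
Wed: 10:22–16:10 = 5 h 48 min; less 30 min break → 5 h 18 min
Thu: 05:13–16:08 = 10 h 55 min; less 30 min break → 10 h 25 min
Total: 7 h 2 min + 11 h 4 min + 5 h 18 min + 10 h 25 min = 33 h 49 min.

33 h 49 min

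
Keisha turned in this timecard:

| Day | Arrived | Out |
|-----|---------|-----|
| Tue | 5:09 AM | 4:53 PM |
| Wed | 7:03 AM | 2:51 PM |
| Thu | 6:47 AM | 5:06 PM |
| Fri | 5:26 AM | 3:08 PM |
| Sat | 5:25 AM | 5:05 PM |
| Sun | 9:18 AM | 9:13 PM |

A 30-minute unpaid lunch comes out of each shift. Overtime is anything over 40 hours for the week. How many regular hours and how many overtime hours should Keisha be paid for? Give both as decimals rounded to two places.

Tue: 5:09 AM–4:53 PM = 11 h 44 min; less 30 min break → 11 h 14 min
Wed: 7:03 AM–2:51 PM = 7 h 48 min; less 30 min break → 7 h 18 min
Thu: 6:47 AM–5:06 PM = 10 h 19 min; less 30 min break → 9 h 49 min
Fri: 5:26 AM–3:08 PM = 9 h 42 min; less 30 min break → 9 h 12 min
Sat: 5:25 AM–5:05 PM = 11 h 40 min; less 30 min break → 11 h 10 min
Sun: 9:18 AM–9:13 PM = 11 h 55 min; less 30 min break → 11 h 25 min
Total worked: 60 h 8 min = 60.13 h.
Threshold 40 h → overtime 20 h 8 min, regular 40 h 0 min.

Regular 40.00 hours, overtime 20.13 hours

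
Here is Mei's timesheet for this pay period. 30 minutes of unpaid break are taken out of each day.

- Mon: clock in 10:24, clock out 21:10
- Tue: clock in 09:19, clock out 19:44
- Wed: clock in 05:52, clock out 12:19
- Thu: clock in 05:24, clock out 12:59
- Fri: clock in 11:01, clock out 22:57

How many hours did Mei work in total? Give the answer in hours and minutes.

Mon: 10:24–21:10 = 10 h 46 min; less 30 min break → 10 h 16 min
Tue: 09:19–19:44 = 10 h 25 min; less 30 min break → 9 h 55 min
Wed: 05:52–12:19 = 6 h 27 min; less 30 min break → 5 h 57 min
Thu: 05:24–12:59 = 7 h 35 min; less 30 min break → 7 h 5 min
Fri: 11:01–22:57 = 11 h 56 min; less 30 min break → 11 h 26 min
Total: 10 h 16 min + 9 h 55 min + 5 h 57 min + 7 h 5 min + 11 h 26 min = 44 h 39 min.

44 h 39 min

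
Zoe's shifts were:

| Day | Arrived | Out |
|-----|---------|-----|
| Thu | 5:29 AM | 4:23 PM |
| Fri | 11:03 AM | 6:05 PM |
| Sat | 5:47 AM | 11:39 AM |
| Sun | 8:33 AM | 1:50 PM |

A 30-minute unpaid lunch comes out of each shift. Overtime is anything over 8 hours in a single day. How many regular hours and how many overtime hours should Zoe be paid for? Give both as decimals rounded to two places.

Regular 24.68 hours, overtime 2.40 hours

Thu: 5:29 AM–4:23 PM = 10 h 54 min; less 30 min break → 10 h 24 min
Fri: 11:03 AM–6:05 PM = 7 h 2 min; less 30 min break → 6 h 32 min
Sat: 5:47 AM–11:39 AM = 5 h 52 min; less 30 min break → 5 h 22 min
Sun: 8:33 AM–1:50 PM = 5 h 17 min; less 30 min break → 4 h 47 min
Thu reg 8 h 0 min / OT 2 h 24 min; Fri reg 6 h 32 min / OT 0 h 0 min; Sat reg 5 h 22 min / OT 0 h 0 min; Sun reg 4 h 47 min / OT 0 h 0 min.
Totals: regular 24 h 41 min, overtime 2 h 24 min.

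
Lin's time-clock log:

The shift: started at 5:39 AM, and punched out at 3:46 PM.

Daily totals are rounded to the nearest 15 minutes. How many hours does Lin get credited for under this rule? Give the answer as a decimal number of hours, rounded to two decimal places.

The shift: 5:39 AM–3:46 PM = 10 h 7 min → rounds to 10 h 0 min

10.00 hours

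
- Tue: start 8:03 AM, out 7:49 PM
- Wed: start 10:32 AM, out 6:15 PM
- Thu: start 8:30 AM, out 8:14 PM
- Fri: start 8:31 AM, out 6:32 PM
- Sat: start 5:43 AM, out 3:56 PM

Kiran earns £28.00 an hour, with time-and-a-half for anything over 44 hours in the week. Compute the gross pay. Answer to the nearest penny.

£1544.90

Tue: 8:03 AM–7:49 PM = 11 h 46 min
Wed: 10:32 AM–6:15 PM = 7 h 43 min
Thu: 8:30 AM–8:14 PM = 11 h 44 min
Fri: 8:31 AM–6:32 PM = 10 h 1 min
Sat: 5:43 AM–3:56 PM = 10 h 13 min
Total worked: 51 h 27 min = 3087 min.
Regular 44 h 0 min = 2640 min at £28.00/h; overtime 7 h 27 min = 447 min at £42.00/h.
Pay = (2640 × £28.00 + 447 × £42.00) ÷ 60 = £1544.90.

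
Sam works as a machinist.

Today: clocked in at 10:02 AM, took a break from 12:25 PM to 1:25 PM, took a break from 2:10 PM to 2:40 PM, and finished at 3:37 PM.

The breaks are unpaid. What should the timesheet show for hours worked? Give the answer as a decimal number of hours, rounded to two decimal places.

4.08 hours

Today: 10:02 AM–3:37 PM = 5 h 35 min; less 90 min break → 4 h 5 min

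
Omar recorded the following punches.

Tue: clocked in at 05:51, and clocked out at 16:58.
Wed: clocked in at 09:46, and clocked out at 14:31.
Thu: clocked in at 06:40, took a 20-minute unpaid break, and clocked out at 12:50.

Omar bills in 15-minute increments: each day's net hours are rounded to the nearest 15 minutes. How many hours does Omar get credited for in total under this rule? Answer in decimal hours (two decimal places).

Tue: 05:51–16:58 = 11 h 7 min → rounds to 11 h 0 min
Wed: 09:46–14:31 = 4 h 45 min → rounds to 4 h 45 min
Thu: 06:40–12:50 = 6 h 10 min − 20 min = 5 h 50 min → rounds to 5 h 45 min
Total credited: 21 h 30 min.

21.50 hours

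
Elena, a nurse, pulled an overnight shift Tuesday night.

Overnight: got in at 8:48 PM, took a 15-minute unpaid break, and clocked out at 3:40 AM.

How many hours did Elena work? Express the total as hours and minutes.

Overnight: 8:48 PM → midnight = 3 h 12 min; midnight → 3:40 AM = 3 h 40 min; span 6 h 52 min; less 15 min break → 6 h 37 min

6 h 37 min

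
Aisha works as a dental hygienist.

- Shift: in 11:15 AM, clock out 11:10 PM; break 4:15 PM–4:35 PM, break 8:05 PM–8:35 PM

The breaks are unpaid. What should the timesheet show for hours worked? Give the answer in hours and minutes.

11 h 5 min

Shift: 11:15 AM–11:10 PM = 11 h 55 min; less 50 min break → 11 h 5 min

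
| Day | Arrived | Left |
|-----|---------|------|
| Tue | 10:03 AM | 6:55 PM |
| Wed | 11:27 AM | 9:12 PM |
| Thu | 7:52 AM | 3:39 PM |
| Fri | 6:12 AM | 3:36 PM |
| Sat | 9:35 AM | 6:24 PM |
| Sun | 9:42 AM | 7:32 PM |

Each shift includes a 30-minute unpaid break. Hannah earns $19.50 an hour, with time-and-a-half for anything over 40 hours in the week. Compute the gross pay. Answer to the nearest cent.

$1114.91

Tue: 10:03 AM–6:55 PM = 8 h 52 min; less 30 min break → 8 h 22 min
Wed: 11:27 AM–9:12 PM = 9 h 45 min; less 30 min break → 9 h 15 min
Thu: 7:52 AM–3:39 PM = 7 h 47 min; less 30 min break → 7 h 17 min
Fri: 6:12 AM–3:36 PM = 9 h 24 min; less 30 min break → 8 h 54 min
Sat: 9:35 AM–6:24 PM = 8 h 49 min; less 30 min break → 8 h 19 min
Sun: 9:42 AM–7:32 PM = 9 h 50 min; less 30 min break → 9 h 20 min
Total worked: 51 h 27 min = 3087 min.
Regular 40 h 0 min = 2400 min at $19.50/h; overtime 11 h 27 min = 687 min at $29.25/h.
Pay = (2400 × $19.50 + 687 × $29.25) ÷ 60 = $1114.91.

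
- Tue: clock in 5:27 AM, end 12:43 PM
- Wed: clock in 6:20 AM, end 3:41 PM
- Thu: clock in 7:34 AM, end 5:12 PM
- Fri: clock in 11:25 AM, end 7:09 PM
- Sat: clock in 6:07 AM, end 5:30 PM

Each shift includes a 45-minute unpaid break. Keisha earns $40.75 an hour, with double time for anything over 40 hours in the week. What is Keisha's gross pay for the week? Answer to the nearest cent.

$1761.76

Tue: 5:27 AM–12:43 PM = 7 h 16 min; less 45 min break → 6 h 31 min
Wed: 6:20 AM–3:41 PM = 9 h 21 min; less 45 min break → 8 h 36 min
Thu: 7:34 AM–5:12 PM = 9 h 38 min; less 45 min break → 8 h 53 min
Fri: 11:25 AM–7:09 PM = 7 h 44 min; less 45 min break → 6 h 59 min
Sat: 6:07 AM–5:30 PM = 11 h 23 min; less 45 min break → 10 h 38 min
Total worked: 41 h 37 min = 2497 min.
Regular 40 h 0 min = 2400 min at $40.75/h; overtime 1 h 37 min = 97 min at $81.50/h.
Pay = (2400 × $40.75 + 97 × $81.50) ÷ 60 = $1761.76.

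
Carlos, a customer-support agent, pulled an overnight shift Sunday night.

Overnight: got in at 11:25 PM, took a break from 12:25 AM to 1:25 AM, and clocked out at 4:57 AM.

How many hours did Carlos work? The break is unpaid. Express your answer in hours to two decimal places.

4.53 hours

Overnight: 11:25 PM → midnight = 0 h 35 min; midnight → 4:57 AM = 4 h 57 min; span 5 h 32 min; less 60 min break → 4 h 32 min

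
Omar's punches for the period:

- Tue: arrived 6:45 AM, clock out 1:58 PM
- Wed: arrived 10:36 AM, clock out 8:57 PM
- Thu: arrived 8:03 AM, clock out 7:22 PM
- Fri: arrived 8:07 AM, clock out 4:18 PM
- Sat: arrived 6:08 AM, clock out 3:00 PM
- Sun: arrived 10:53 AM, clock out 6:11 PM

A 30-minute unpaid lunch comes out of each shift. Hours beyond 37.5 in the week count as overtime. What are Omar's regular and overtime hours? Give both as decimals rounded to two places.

Tue: 6:45 AM–1:58 PM = 7 h 13 min; less 30 min break → 6 h 43 min
Wed: 10:36 AM–8:57 PM = 10 h 21 min; less 30 min break → 9 h 51 min
Thu: 8:03 AM–7:22 PM = 11 h 19 min; less 30 min break → 10 h 49 min
Fri: 8:07 AM–4:18 PM = 8 h 11 min; less 30 min break → 7 h 41 min
Sat: 6:08 AM–3:00 PM = 8 h 52 min; less 30 min break → 8 h 22 min
Sun: 10:53 AM–6:11 PM = 7 h 18 min; less 30 min break → 6 h 48 min
Total worked: 50 h 14 min = 50.23 h.
Threshold 37.5 h → overtime 12 h 44 min, regular 37 h 30 min.

Regular 37.50 hours, overtime 12.73 hours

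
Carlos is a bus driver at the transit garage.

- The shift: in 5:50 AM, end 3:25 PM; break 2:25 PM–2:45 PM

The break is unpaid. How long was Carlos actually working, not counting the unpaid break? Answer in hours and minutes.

9 h 15 min

The shift: 5:50 AM–3:25 PM = 9 h 35 min; less 20 min break → 9 h 15 min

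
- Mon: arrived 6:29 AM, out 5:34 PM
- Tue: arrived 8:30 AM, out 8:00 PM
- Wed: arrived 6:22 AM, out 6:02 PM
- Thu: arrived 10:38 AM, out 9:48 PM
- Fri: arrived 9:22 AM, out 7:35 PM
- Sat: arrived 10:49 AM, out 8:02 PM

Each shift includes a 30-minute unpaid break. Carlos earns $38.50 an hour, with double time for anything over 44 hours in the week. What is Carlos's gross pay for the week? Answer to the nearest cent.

Mon: 6:29 AM–5:34 PM = 11 h 5 min; less 30 min break → 10 h 35 min
Tue: 8:30 AM–8:00 PM = 11 h 30 min; less 30 min break → 11 h 0 min
Wed: 6:22 AM–6:02 PM = 11 h 40 min; less 30 min break → 11 h 10 min
Thu: 10:38 AM–9:48 PM = 11 h 10 min; less 30 min break → 10 h 40 min
Fri: 9:22 AM–7:35 PM = 10 h 13 min; less 30 min break → 9 h 43 min
Sat: 10:49 AM–8:02 PM = 9 h 13 min; less 30 min break → 8 h 43 min
Total worked: 61 h 51 min = 3711 min.
Regular 44 h 0 min = 2640 min at $38.50/h; overtime 17 h 51 min = 1071 min at $77.00/h.
Pay = (2640 × $38.50 + 1071 × $77.00) ÷ 60 = $3068.45.

$3068.45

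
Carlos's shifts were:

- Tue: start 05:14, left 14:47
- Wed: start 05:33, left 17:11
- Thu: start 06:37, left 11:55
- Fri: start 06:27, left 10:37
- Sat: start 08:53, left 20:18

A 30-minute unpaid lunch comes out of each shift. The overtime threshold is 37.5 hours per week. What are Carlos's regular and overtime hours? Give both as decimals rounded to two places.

Tue: 05:14–14:47 = 9 h 33 min; less 30 min break → 9 h 3 min
Wed: 05:33–17:11 = 11 h 38 min; less 30 min break → 11 h 8 min
Thu: 06:37–11:55 = 5 h 18 min; less 30 min break → 4 h 48 min
Fri: 06:27–10:37 = 4 h 10 min; less 30 min break → 3 h 40 min
Sat: 08:53–20:18 = 11 h 25 min; less 30 min break → 10 h 55 min
Total worked: 39 h 34 min = 39.57 h.
Threshold 37.5 h → overtime 2 h 4 min, regular 37 h 30 min.

Regular 37.50 hours, overtime 2.07 hours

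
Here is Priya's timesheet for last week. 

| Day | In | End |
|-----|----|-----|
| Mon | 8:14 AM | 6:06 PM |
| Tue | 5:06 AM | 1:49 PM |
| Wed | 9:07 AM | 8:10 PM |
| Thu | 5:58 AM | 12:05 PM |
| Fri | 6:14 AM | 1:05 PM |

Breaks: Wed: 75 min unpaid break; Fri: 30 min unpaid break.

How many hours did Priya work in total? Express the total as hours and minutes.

40 h 51 min

Mon: 8:14 AM–6:06 PM = 9 h 52 min
Tue: 5:06 AM–1:49 PM = 8 h 43 min
Wed: 9:07 AM–8:10 PM = 11 h 3 min; less 75 min break → 9 h 48 min
Thu: 5:58 AM–12:05 PM = 6 h 7 min
Fri: 6:14 AM–1:05 PM = 6 h 51 min; less 30 min break → 6 h 21 min
Total: 9 h 52 min + 8 h 43 min + 9 h 48 min + 6 h 7 min + 6 h 21 min = 40 h 51 min.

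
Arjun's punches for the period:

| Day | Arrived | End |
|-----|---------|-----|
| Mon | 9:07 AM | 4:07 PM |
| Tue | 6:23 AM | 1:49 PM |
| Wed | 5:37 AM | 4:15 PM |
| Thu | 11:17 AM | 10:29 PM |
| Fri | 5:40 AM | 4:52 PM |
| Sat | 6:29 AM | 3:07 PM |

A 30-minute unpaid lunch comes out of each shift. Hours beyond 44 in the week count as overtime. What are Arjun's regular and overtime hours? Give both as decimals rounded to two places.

Regular 44.00 hours, overtime 9.10 hours

Mon: 9:07 AM–4:07 PM = 7 h 0 min; less 30 min break → 6 h 30 min
Tue: 6:23 AM–1:49 PM = 7 h 26 min; less 30 min break → 6 h 56 min
Wed: 5:37 AM–4:15 PM = 10 h 38 min; less 30 min break → 10 h 8 min
Thu: 11:17 AM–10:29 PM = 11 h 12 min; less 30 min break → 10 h 42 min
Fri: 5:40 AM–4:52 PM = 11 h 12 min; less 30 min break → 10 h 42 min
Sat: 6:29 AM–3:07 PM = 8 h 38 min; less 30 min break → 8 h 8 min
Total worked: 53 h 6 min = 53.10 h.
Threshold 44 h → overtime 9 h 6 min, regular 44 h 0 min.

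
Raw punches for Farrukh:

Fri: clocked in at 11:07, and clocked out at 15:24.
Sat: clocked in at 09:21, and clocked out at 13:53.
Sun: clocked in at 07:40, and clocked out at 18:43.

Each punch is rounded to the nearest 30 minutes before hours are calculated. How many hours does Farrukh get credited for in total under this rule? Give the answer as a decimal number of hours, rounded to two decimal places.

20.00 hours

Fri: in 11:07→11:00, out 15:24→15:30; 4 h 30 min
Sat: in 09:21→09:30, out 13:53→14:00; 4 h 30 min
Sun: in 07:40→07:30, out 18:43→18:30; 11 h 0 min
Total credited: 20 h 0 min.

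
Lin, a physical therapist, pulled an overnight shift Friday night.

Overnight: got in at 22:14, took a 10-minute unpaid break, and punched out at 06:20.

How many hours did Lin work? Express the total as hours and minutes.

Overnight: 22:14 → midnight = 1 h 46 min; midnight → 06:20 = 6 h 20 min; span 8 h 6 min; less 10 min break → 7 h 56 min

7 h 56 min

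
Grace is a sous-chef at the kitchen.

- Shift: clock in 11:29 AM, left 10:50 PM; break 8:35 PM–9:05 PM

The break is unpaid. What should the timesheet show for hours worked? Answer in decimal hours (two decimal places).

10.85 hours

Shift: 11:29 AM–10:50 PM = 11 h 21 min; less 30 min break → 10 h 51 min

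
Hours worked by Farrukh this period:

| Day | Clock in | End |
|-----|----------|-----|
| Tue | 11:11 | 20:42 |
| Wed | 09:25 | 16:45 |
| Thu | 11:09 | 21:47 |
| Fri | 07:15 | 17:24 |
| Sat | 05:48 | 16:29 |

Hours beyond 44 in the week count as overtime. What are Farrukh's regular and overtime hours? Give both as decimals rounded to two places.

Regular 44.00 hours, overtime 4.32 hours

Tue: 11:11–20:42 = 9 h 31 min
Wed: 09:25–16:45 = 7 h 20 min
Thu: 11:09–21:47 = 10 h 38 min
Fri: 07:15–17:24 = 10 h 9 min
Sat: 05:48–16:29 = 10 h 41 min
Total worked: 48 h 19 min = 48.32 h.
Threshold 44 h → overtime 4 h 19 min, regular 44 h 0 min.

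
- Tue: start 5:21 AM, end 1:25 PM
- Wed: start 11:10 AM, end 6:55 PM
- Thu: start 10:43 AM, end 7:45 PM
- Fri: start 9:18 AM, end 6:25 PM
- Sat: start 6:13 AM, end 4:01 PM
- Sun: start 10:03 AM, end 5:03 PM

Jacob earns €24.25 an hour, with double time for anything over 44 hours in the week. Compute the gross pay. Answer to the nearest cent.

Tue: 5:21 AM–1:25 PM = 8 h 4 min
Wed: 11:10 AM–6:55 PM = 7 h 45 min
Thu: 10:43 AM–7:45 PM = 9 h 2 min
Fri: 9:18 AM–6:25 PM = 9 h 7 min
Sat: 6:13 AM–4:01 PM = 9 h 48 min
Sun: 10:03 AM–5:03 PM = 7 h 0 min
Total worked: 50 h 46 min = 3046 min.
Regular 44 h 0 min = 2640 min at €24.25/h; overtime 6 h 46 min = 406 min at €48.50/h.
Pay = (2640 × €24.25 + 406 × €48.50) ÷ 60 = €1395.18.

€1395.18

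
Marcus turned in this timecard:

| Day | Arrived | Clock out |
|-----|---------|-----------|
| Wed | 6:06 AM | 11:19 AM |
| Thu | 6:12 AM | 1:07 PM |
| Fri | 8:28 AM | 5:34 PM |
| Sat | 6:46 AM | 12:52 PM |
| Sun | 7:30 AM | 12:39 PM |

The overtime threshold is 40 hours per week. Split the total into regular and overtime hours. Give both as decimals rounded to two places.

Wed: 6:06 AM–11:19 AM = 5 h 13 min
Thu: 6:12 AM–1:07 PM = 6 h 55 min
Fri: 8:28 AM–5:34 PM = 9 h 6 min
Sat: 6:46 AM–12:52 PM = 6 h 6 min
Sun: 7:30 AM–12:39 PM = 5 h 9 min
Total worked: 32 h 29 min = 32.48 h.
Threshold 40 h → overtime 0 h 0 min, regular 32 h 29 min.

Regular 32.48 hours, overtime 0.00 hours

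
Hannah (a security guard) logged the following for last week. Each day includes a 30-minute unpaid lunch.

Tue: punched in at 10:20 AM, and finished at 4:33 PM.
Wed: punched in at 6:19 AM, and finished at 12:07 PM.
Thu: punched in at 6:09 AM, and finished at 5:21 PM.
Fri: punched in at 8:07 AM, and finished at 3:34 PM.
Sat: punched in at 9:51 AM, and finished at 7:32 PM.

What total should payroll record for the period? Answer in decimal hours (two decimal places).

Tue: 10:20 AM–4:33 PM = 6 h 13 min; less 30 min break → 5 h 43 min
Wed: 6:19 AM–12:07 PM = 5 h 48 min; less 30 min break → 5 h 18 min
Thu: 6:09 AM–5:21 PM = 11 h 12 min; less 30 min break → 10 h 42 min
Fri: 8:07 AM–3:34 PM = 7 h 27 min; less 30 min break → 6 h 57 min
Sat: 9:51 AM–7:32 PM = 9 h 41 min; less 30 min break → 9 h 11 min
Total: 5 h 43 min + 5 h 18 min + 10 h 42 min + 6 h 57 min + 9 h 11 min = 37 h 51 min.

37.85 hours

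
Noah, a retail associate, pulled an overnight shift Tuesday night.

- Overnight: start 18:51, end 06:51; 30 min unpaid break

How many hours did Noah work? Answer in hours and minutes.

11 h 30 min

Overnight: 18:51 → midnight = 5 h 9 min; midnight → 06:51 = 6 h 51 min; span 12 h 0 min; less 30 min break → 11 h 30 min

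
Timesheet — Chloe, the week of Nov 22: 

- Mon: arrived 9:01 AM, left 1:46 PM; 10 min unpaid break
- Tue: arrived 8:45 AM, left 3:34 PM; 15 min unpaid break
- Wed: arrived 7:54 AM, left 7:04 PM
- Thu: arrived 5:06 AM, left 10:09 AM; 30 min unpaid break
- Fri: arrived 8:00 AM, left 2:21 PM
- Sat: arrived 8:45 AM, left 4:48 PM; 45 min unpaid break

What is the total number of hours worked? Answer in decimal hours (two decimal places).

Mon: 9:01 AM–1:46 PM = 4 h 45 min; less 10 min break → 4 h 35 min
Tue: 8:45 AM–3:34 PM = 6 h 49 min; less 15 min break → 6 h 34 min
Wed: 7:54 AM–7:04 PM = 11 h 10 min
Thu: 5:06 AM–10:09 AM = 5 h 3 min; less 30 min break → 4 h 33 min
Fri: 8:00 AM–2:21 PM = 6 h 21 min
Sat: 8:45 AM–4:48 PM = 8 h 3 min; less 45 min break → 7 h 18 min
Total: 4 h 35 min + 6 h 34 min + 11 h 10 min + 4 h 33 min + 6 h 21 min + 7 h 18 min = 40 h 31 min.

40.52 hours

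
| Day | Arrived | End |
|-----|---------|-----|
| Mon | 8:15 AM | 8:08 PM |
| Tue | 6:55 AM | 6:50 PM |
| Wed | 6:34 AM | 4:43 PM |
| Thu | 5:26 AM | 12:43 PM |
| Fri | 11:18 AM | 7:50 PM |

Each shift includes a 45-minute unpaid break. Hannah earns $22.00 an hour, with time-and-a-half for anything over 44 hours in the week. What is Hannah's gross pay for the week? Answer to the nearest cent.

Mon: 8:15 AM–8:08 PM = 11 h 53 min; less 45 min break → 11 h 8 min
Tue: 6:55 AM–6:50 PM = 11 h 55 min; less 45 min break → 11 h 10 min
Wed: 6:34 AM–4:43 PM = 10 h 9 min; less 45 min break → 9 h 24 min
Thu: 5:26 AM–12:43 PM = 7 h 17 min; less 45 min break → 6 h 32 min
Fri: 11:18 AM–7:50 PM = 8 h 32 min; less 45 min break → 7 h 47 min
Total worked: 46 h 1 min = 2761 min.
Regular 44 h 0 min = 2640 min at $22.00/h; overtime 2 h 1 min = 121 min at $33.00/h.
Pay = (2640 × $22.00 + 121 × $33.00) ÷ 60 = $1034.55.

$1034.55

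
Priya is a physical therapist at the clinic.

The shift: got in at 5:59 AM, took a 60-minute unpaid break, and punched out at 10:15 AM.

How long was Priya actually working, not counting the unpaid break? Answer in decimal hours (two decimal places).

3.27 hours

The shift: 5:59 AM–10:15 AM = 4 h 16 min; less 60 min break → 3 h 16 min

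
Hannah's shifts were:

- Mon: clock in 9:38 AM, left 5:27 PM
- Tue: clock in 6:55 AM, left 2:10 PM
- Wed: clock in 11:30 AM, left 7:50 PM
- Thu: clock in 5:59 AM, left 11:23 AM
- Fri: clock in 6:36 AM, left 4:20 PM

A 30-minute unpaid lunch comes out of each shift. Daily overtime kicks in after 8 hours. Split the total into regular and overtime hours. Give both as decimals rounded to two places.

Mon: 9:38 AM–5:27 PM = 7 h 49 min; less 30 min break → 7 h 19 min
Tue: 6:55 AM–2:10 PM = 7 h 15 min; less 30 min break → 6 h 45 min
Wed: 11:30 AM–7:50 PM = 8 h 20 min; less 30 min break → 7 h 50 min
Thu: 5:59 AM–11:23 AM = 5 h 24 min; less 30 min break → 4 h 54 min
Fri: 6:36 AM–4:20 PM = 9 h 44 min; less 30 min break → 9 h 14 min
Mon reg 7 h 19 min / OT 0 h 0 min; Tue reg 6 h 45 min / OT 0 h 0 min; Wed reg 7 h 50 min / OT 0 h 0 min; Thu reg 4 h 54 min / OT 0 h 0 min; Fri reg 8 h 0 min / OT 1 h 14 min.
Totals: regular 34 h 48 min, overtime 1 h 14 min.

Regular 34.80 hours, overtime 1.23 hours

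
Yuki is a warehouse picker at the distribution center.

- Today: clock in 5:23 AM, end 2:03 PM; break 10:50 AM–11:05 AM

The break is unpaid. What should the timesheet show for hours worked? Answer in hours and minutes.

8 h 25 min

Today: 5:23 AM–2:03 PM = 8 h 40 min; less 15 min break → 8 h 25 min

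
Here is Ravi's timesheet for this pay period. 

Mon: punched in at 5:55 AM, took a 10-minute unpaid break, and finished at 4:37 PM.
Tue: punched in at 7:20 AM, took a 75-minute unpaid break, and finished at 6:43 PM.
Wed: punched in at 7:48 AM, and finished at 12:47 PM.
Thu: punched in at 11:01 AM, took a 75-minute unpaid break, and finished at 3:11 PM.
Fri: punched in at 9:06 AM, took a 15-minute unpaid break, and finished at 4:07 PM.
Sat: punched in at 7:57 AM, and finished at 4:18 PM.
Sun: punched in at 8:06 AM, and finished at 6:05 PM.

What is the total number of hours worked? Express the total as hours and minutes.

Mon: 5:55 AM–4:37 PM = 10 h 42 min; less 10 min break → 10 h 32 min
Tue: 7:20 AM–6:43 PM = 11 h 23 min; less 75 min break → 10 h 8 min
Wed: 7:48 AM–12:47 PM = 4 h 59 min
Thu: 11:01 AM–3:11 PM = 4 h 10 min; less 75 min break → 2 h 55 min
Fri: 9:06 AM–4:07 PM = 7 h 1 min; less 15 min break → 6 h 46 min
Sat: 7:57 AM–4:18 PM = 8 h 21 min
Sun: 8:06 AM–6:05 PM = 9 h 59 min
Total: 10 h 32 min + 10 h 8 min + 4 h 59 min + 2 h 55 min + 6 h 46 min + 8 h 21 min + 9 h 59 min = 53 h 40 min.

53 h 40 min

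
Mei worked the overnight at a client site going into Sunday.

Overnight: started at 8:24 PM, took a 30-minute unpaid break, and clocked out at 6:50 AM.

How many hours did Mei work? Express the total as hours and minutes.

9 h 56 min

Overnight: 8:24 PM → midnight = 3 h 36 min; midnight → 6:50 AM = 6 h 50 min; span 10 h 26 min; less 30 min break → 9 h 56 min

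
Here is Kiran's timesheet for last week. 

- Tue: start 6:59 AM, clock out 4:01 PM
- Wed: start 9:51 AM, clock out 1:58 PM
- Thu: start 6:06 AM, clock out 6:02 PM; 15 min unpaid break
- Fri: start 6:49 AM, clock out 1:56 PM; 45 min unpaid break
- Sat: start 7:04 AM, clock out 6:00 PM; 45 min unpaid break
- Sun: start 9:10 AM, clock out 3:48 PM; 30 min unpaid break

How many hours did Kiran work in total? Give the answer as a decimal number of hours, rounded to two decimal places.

47.52 hours

Tue: 6:59 AM–4:01 PM = 9 h 2 min
Wed: 9:51 AM–1:58 PM = 4 h 7 min
Thu: 6:06 AM–6:02 PM = 11 h 56 min; less 15 min break → 11 h 41 min
Fri: 6:49 AM–1:56 PM = 7 h 7 min; less 45 min break → 6 h 22 min
Sat: 7:04 AM–6:00 PM = 10 h 56 min; less 45 min break → 10 h 11 min
Sun: 9:10 AM–3:48 PM = 6 h 38 min; less 30 min break → 6 h 8 min
Total: 9 h 2 min + 4 h 7 min + 11 h 41 min + 6 h 22 min + 10 h 11 min + 6 h 8 min = 47 h 31 min.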